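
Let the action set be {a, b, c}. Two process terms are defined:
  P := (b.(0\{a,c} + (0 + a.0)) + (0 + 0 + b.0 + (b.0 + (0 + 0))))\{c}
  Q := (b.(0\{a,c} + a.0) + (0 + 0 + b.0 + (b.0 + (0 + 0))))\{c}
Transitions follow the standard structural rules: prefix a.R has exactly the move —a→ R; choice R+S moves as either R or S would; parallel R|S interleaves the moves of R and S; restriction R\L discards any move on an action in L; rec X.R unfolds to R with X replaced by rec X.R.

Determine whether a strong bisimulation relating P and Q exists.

Reachable graph of P (3 states):
  p0 = (b.(0\{a,c} + (0 + a.0)) + (0 + 0 + b.0 + (b.0 + (0 + 0))))\{c} ⊢ ··b··> p1, ··b··> p2
  p1 = (0\{a,c} + (0 + a.0))\{c} ⊢ ··a··> p2
  p2 = 0\{c} ⊢ deadlocked
Reachable graph of Q (3 states):
  q0 = (b.(0\{a,c} + a.0) + (0 + 0 + b.0 + (b.0 + (0 + 0))))\{c} ⊢ ··b··> q1, ··b··> q2
  q1 = (0\{a,c} + a.0)\{c} ⊢ ··a··> q2
  q2 = 0\{c} ⊢ deadlocked
Bisimilarity quotient blocks:
  B0 = {p0, q0}
  B1 = {p1, q1}
  B2 = {p2, q2}
p0 ∈ B0, q0 ∈ B0 → same block

YES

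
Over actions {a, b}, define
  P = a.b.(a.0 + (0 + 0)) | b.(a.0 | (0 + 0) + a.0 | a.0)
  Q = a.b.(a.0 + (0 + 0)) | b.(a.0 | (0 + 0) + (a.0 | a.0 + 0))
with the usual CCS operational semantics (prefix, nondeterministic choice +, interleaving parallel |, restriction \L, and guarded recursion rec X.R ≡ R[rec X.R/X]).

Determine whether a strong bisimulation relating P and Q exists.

bisimilar

Reachable graph of P (24 states):
  u0 = a.b.(a.0 + (0 + 0)) | b.(a.0 | (0 + 0) + a.0 | a.0) has moves -a-> u1, -b-> u2
  u1 = b.(a.0 + (0 + 0)) | b.(a.0 | (0 + 0) + a.0 | a.0) has moves -b-> u3, -b-> u4
  u2 = a.b.(a.0 + (0 + 0)) | (a.0 | (0 + 0) + a.0 | a.0) has moves -a-> u4, -a-> u5, -a-> u6, -a-> u7
  u3 = (a.0 + (0 + 0)) | b.(a.0 | (0 + 0) + a.0 | a.0) has moves -a-> u8, -b-> u9
  u4 = b.(a.0 + (0 + 0)) | (a.0 | (0 + 0) + a.0 | a.0) has moves -a-> u10, -a-> u11, -a-> u12, -b-> u9
  u5 = a.b.(a.0 + (0 + 0)) | (0 | (0 + 0)) has moves -a-> u10
  u6 = a.b.(a.0 + (0 + 0)) | (0 | a.0) has moves -a-> u11, -a-> u13
  u7 = a.b.(a.0 + (0 + 0)) | (a.0 | 0) has moves -a-> u12, -a-> u13
  u8 = 0 | b.(a.0 | (0 + 0) + a.0 | a.0) has moves -b-> u14
  u9 = (a.0 + (0 + 0)) | (a.0 | (0 + 0) + a.0 | a.0) has moves -a-> u14, -a-> u15, -a-> u16, -a-> u17
  u10 = b.(a.0 + (0 + 0)) | (0 | (0 + 0)) has moves -b-> u15
  u11 = b.(a.0 + (0 + 0)) | (0 | a.0) has moves -a-> u18, -b-> u16
  u12 = b.(a.0 + (0 + 0)) | (a.0 | 0) has moves -a-> u18, -b-> u17
  u13 = a.b.(a.0 + (0 + 0)) | (0 | 0) has moves -a-> u18
  u14 = 0 | (a.0 | (0 + 0) + a.0 | a.0) has moves -a-> u19, -a-> u20, -a-> u21
  u15 = (a.0 + (0 + 0)) | (0 | (0 + 0)) has moves -a-> u19
  u16 = (a.0 + (0 + 0)) | (0 | a.0) has moves -a-> u20, -a-> u22
  u17 = (a.0 + (0 + 0)) | (a.0 | 0) has moves -a-> u21, -a-> u22
  u18 = b.(a.0 + (0 + 0)) | (0 | 0) has moves -b-> u22
  u19 = 0 | (0 | (0 + 0)) has moves ∅
  u20 = 0 | (0 | a.0) has moves -a-> u23
  u21 = 0 | (a.0 | 0) has moves -a-> u23
  u22 = (a.0 + (0 + 0)) | (0 | 0) has moves -a-> u23
  u23 = 0 | (0 | 0) has moves ∅
Reachable graph of Q (24 states):
  v0 = a.b.(a.0 + (0 + 0)) | b.(a.0 | (0 + 0) + (a.0 | a.0 + 0)) has moves -a-> v1, -b-> v2
  v1 = b.(a.0 + (0 + 0)) | b.(a.0 | (0 + 0) + (a.0 | a.0 + 0)) has moves -b-> v3, -b-> v4
  v2 = a.b.(a.0 + (0 + 0)) | (a.0 | (0 + 0) + (a.0 | a.0 + 0)) has moves -a-> v4, -a-> v5, -a-> v6, -a-> v7
  v3 = (a.0 + (0 + 0)) | b.(a.0 | (0 + 0) + (a.0 | a.0 + 0)) has moves -a-> v8, -b-> v9
  v4 = b.(a.0 + (0 + 0)) | (a.0 | (0 + 0) + (a.0 | a.0 + 0)) has moves -a-> v10, -a-> v11, -a-> v12, -b-> v9
  v5 = a.b.(a.0 + (0 + 0)) | (0 | (0 + 0)) has moves -a-> v10
  v6 = a.b.(a.0 + (0 + 0)) | (0 | a.0) has moves -a-> v11, -a-> v13
  v7 = a.b.(a.0 + (0 + 0)) | (a.0 | 0) has moves -a-> v12, -a-> v13
  v8 = 0 | b.(a.0 | (0 + 0) + (a.0 | a.0 + 0)) has moves -b-> v14
  v9 = (a.0 + (0 + 0)) | (a.0 | (0 + 0) + (a.0 | a.0 + 0)) has moves -a-> v14, -a-> v15, -a-> v16, -a-> v17
  v10 = b.(a.0 + (0 + 0)) | (0 | (0 + 0)) has moves -b-> v15
  v11 = b.(a.0 + (0 + 0)) | (0 | a.0) has moves -a-> v18, -b-> v16
  v12 = b.(a.0 + (0 + 0)) | (a.0 | 0) has moves -a-> v18, -b-> v17
  v13 = a.b.(a.0 + (0 + 0)) | (0 | 0) has moves -a-> v18
  v14 = 0 | (a.0 | (0 + 0) + (a.0 | a.0 + 0)) has moves -a-> v19, -a-> v20, -a-> v21
  v15 = (a.0 + (0 + 0)) | (0 | (0 + 0)) has moves -a-> v19
  v16 = (a.0 + (0 + 0)) | (0 | a.0) has moves -a-> v20, -a-> v22
  v17 = (a.0 + (0 + 0)) | (a.0 | 0) has moves -a-> v21, -a-> v22
  v18 = b.(a.0 + (0 + 0)) | (0 | 0) has moves -b-> v22
  v19 = 0 | (0 | (0 + 0)) has moves ∅
  v20 = 0 | (0 | a.0) has moves -a-> v23
  v21 = 0 | (a.0 | 0) has moves -a-> v23
  v22 = (a.0 + (0 + 0)) | (0 | 0) has moves -a-> v23
  v23 = 0 | (0 | 0) has moves ∅
Bisimilarity quotient blocks:
  B0 = {u0, v0}
  B1 = {u1, v1}
  B2 = {u3, v3}
  B3 = {u9, v9}
  B4 = {u14, v14}
  B5 = {u15, u20, u21, u22, v15, v20, v21, v22}
  B6 = {u19, u23, v19, v23}
  B7 = {u16, u17, v16, v17}
  B8 = {u8, v8}
  B9 = {u4, v4}
  B10 = {u10, u18, v10, v18}
  B11 = {u11, u12, v11, v12}
  B12 = {u2, v2}
  B13 = {u6, u7, v6, v7}
  B14 = {u13, u5, v13, v5}
u0 ∈ B0, v0 ∈ B0 → same block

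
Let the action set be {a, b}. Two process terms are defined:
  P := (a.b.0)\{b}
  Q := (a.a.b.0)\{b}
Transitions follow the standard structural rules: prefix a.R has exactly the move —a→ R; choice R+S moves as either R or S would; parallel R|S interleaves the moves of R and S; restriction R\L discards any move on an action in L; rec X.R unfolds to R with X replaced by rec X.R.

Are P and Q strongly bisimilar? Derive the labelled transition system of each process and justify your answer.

not bisimilar

LTS(P): 2 reachable states
  m0 = (a.b.0)\{b} → —a→ m1
  m1 = (b.0)\{b} → ·
LTS(Q): 3 reachable states
  n0 = (a.a.b.0)\{b} → —a→ n1
  n1 = (a.b.0)\{b} → —a→ n2
  n2 = (b.0)\{b} → ·
Partition-refinement fixed point:
  B0 = {m0, n1}
  B1 = {m1, n2}
  B2 = {n0}
m0 ∈ B0, n0 ∈ B2 → different blocks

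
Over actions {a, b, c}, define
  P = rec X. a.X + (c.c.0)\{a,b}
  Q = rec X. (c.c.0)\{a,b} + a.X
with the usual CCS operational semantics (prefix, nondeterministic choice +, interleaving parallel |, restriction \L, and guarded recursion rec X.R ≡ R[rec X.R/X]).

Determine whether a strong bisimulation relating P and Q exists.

P's transition system — 3 states:
  m0 = rec X. a.X + (c.c.0)\{a,b} → ··a··> m0, ··c··> m1
  m1 = (c.0)\{a,b} → ··c··> m2
  m2 = 0\{a,b} → (no moves)
Q's transition system — 3 states:
  n0 = rec X. (c.c.0)\{a,b} + a.X → ··a··> n0, ··c··> n1
  n1 = (c.0)\{a,b} → ··c··> n2
  n2 = 0\{a,b} → (no moves)
Partition-refinement fixed point:
  B0 = {m0, n0}
  B1 = {m1, n1}
  B2 = {m2, n2}
m0 ∈ B0, n0 ∈ B0 → same block

YES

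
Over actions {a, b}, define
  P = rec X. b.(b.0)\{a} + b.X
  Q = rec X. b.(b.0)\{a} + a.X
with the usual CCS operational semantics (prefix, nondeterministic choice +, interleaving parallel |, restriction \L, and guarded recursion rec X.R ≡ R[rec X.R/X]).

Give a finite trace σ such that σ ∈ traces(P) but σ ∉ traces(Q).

P's transition system — 3 states:
  s0 = rec X. b.(b.0)\{a} + b.X → —b→ s0, —b→ s1
  s1 = (b.0)\{a} → —b→ s2
  s2 = 0\{a} → ∅
Q's transition system — 3 states:
  t0 = rec X. b.(b.0)\{a} + a.X → —a→ t0, —b→ t1
  t1 = (b.0)\{a} → —b→ t2
  t2 = 0\{a} → ∅
Run σ = ⟨bbb⟩ on P: start {s0}
  [1] b ⇒ {s0, s1}
  [2] b ⇒ {s0, s1, s2}
  [3] b ⇒ {s0, s1, s2}
  — P admits the full trace.
Run σ = ⟨bbb⟩ on Q: start {t0}
  [1] b ⇒ {t1}
  [2] b ⇒ {t2}
  [3] b ⇒ ∅ (Q stuck)

bbb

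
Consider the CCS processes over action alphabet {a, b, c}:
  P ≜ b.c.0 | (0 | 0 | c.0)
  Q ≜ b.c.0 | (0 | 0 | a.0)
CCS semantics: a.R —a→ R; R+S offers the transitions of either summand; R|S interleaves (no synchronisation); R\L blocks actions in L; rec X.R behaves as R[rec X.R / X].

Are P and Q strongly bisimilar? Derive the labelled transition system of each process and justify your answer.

P's transition system — 6 states:
  m0 = b.c.0 | (0 | 0 | c.0) :: =b=> m1, =c=> m2
  m1 = c.0 | (0 | 0 | c.0) :: =c=> m3, =c=> m4
  m2 = b.c.0 | (0 | 0 | 0) :: =b=> m4
  m3 = 0 | (0 | 0 | c.0) :: =c=> m5
  m4 = c.0 | (0 | 0 | 0) :: =c=> m5
  m5 = 0 | (0 | 0 | 0) :: (no moves)
Q's transition system — 6 states:
  n0 = b.c.0 | (0 | 0 | a.0) :: =a=> n1, =b=> n2
  n1 = b.c.0 | (0 | 0 | 0) :: =b=> n3
  n2 = c.0 | (0 | 0 | a.0) :: =a=> n3, =c=> n4
  n3 = c.0 | (0 | 0 | 0) :: =c=> n5
  n4 = 0 | (0 | 0 | a.0) :: =a=> n5
  n5 = 0 | (0 | 0 | 0) :: (no moves)
Bisimilarity quotient blocks:
  B0 = {m0}
  B1 = {m1}
  B2 = {m3, m4, n3}
  B3 = {m5, n5}
  B4 = {m2, n1}
  B5 = {n0}
  B6 = {n2}
  B7 = {n4}
m0 ∈ B0, n0 ∈ B5 → different blocks

not bisimilar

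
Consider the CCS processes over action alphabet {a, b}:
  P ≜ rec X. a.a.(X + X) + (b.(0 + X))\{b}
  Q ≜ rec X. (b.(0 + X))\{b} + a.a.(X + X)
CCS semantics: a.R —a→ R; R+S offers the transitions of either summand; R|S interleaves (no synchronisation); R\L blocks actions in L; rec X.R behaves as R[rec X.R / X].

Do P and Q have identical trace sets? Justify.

trace-equivalent

P's transition system — 3 states:
  p0 = rec X. a.a.(X + X) + (b.(0 + X))\{b} has moves —a→ p1
  p1 = a.((rec X. a.a.(X + X) + (b.(0 + X))\{b}) + (rec X. a.a.(X + X) + (b.(0 + X))\{b})) has moves —a→ p2
  p2 = (rec X. a.a.(X + X) + (b.(0 + X))\{b}) + (rec X. a.a.(X + X) + (b.(0 + X))\{b}) has moves —a→ p1
Q's transition system — 3 states:
  q0 = rec X. (b.(0 + X))\{b} + a.a.(X + X) has moves —a→ q1
  q1 = a.((rec X. (b.(0 + X))\{b} + a.a.(X + X)) + (rec X. (b.(0 + X))\{b} + a.a.(X + X))) has moves —a→ q2
  q2 = (rec X. (b.(0 + X))\{b} + a.a.(X + X)) + (rec X. (b.(0 + X))\{b} + a.a.(X + X)) has moves —a→ q1
Coarsest stable partition (strong bisimilarity classes):
  B0 = {p0, p1, p2, q0, q1, q2}
p0 ∈ B0, q0 ∈ B0 → same block
Bisimilar ⇒ trace-equivalent.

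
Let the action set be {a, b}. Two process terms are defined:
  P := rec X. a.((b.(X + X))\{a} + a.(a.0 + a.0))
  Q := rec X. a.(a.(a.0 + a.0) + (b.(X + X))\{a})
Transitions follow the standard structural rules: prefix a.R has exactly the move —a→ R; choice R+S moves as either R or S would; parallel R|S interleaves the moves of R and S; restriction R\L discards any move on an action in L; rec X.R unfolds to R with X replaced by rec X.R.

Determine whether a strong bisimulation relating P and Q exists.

P's transition system — 5 states:
  u0 = rec X. a.((b.(X + X))\{a} + a.(a.0 + a.0)) | —a→ u1
  u1 = (b.((rec X. a.((b.(X + X))\{a} + a.(a.0 + a.0))) + (rec X. a.((b.(X + X))\{a} + a.(a.0 + a.0)))))\{a} + a.(a.0 + a.0) | —a→ u2, —b→ u3
  u2 = a.0 + a.0 | —a→ u4
  u3 = ((rec X. a.((b.(X + X))\{a} + a.(a.0 + a.0))) + (rec X. a.((b.(X + X))\{a} + a.(a.0 + a.0))))\{a} | ∅
  u4 = 0 | ∅
Q's transition system — 5 states:
  v0 = rec X. a.(a.(a.0 + a.0) + (b.(X + X))\{a}) | —a→ v1
  v1 = a.(a.0 + a.0) + (b.((rec X. a.(a.(a.0 + a.0) + (b.(X + X))\{a})) + (rec X. a.(a.(a.0 + a.0) + (b.(X + X))\{a}))))\{a} | —a→ v2, —b→ v3
  v2 = a.0 + a.0 | —a→ v4
  v3 = ((rec X. a.(a.(a.0 + a.0) + (b.(X + X))\{a})) + (rec X. a.(a.(a.0 + a.0) + (b.(X + X))\{a})))\{a} | ∅
  v4 = 0 | ∅
Partition-refinement fixed point:
  B0 = {u0, v0}
  B1 = {u1, v1}
  B2 = {u2, v2}
  B3 = {u3, u4, v3, v4}
u0 ∈ B0, v0 ∈ B0 → same block

YES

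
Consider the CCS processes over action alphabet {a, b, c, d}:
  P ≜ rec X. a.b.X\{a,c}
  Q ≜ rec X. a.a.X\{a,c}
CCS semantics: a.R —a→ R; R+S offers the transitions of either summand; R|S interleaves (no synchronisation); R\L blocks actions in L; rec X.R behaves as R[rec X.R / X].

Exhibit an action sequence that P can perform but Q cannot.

LTS(P): 3 reachable states
  m0 = rec X. a.b.X\{a,c} → =a=> m1
  m1 = b.(rec X. a.b.X\{a,c})\{a,c} → =b=> m2
  m2 = (rec X. a.b.X\{a,c})\{a,c} → stopped
LTS(Q): 3 reachable states
  n0 = rec X. a.a.X\{a,c} → =a=> n1
  n1 = a.(rec X. a.a.X\{a,c})\{a,c} → =a=> n2
  n2 = (rec X. a.a.X\{a,c})\{a,c} → stopped
Executing ab from P (initial set {m0}):
  [1] a ⇒ {m1}
  [2] b ⇒ {m2}
  — P admits the full trace.
Executing ab from Q (initial set {n0}):
  [1] a ⇒ {n1}
  [2] b ⇒ ∅ (Q stuck)

ab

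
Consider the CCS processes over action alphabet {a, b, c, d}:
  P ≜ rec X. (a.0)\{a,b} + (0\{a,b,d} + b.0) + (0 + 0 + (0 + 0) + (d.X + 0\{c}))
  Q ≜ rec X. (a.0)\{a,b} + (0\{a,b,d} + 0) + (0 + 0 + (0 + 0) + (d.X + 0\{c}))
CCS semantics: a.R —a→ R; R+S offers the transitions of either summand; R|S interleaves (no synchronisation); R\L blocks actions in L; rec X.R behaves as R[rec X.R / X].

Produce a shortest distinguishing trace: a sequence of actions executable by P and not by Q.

LTS(P): 2 reachable states
  m0 = rec X. (a.0)\{a,b} + (0\{a,b,d} + b.0) + (0 + 0 + (0 + 0) + (d.X + 0\{c})) ⊢ —b→ m1, —d→ m0
  m1 = 0 ⊢ ∅
LTS(Q): 1 reachable states
  n0 = rec X. (a.0)\{a,b} + (0\{a,b,d} + 0) + (0 + 0 + (0 + 0) + (d.X + 0\{c})) ⊢ —d→ n0
Run σ = ⟨b⟩ on P: start {m0}
  step 1 (b): {m1}
  — P admits the full trace.
Run σ = ⟨b⟩ on Q: start {n0}
  step 1 (b): no successor for Q

b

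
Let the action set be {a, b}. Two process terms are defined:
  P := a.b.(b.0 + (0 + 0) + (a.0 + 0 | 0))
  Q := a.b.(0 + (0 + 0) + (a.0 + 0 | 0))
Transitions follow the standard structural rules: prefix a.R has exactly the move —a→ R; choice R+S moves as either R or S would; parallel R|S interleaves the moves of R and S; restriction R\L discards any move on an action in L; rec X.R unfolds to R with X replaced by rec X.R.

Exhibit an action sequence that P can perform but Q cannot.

Reachable graph of P (4 states):
  u0 = a.b.(b.0 + (0 + 0) + (a.0 + 0 | 0)) has moves =a=> u1
  u1 = b.(b.0 + (0 + 0) + (a.0 + 0 | 0)) has moves =b=> u2
  u2 = b.0 + (0 + 0) + (a.0 + 0 | 0) has moves =a=> u3, =b=> u3
  u3 = 0 has moves ·
Reachable graph of Q (4 states):
  v0 = a.b.(0 + (0 + 0) + (a.0 + 0 | 0)) has moves =a=> v1
  v1 = b.(0 + (0 + 0) + (a.0 + 0 | 0)) has moves =b=> v2
  v2 = 0 + (0 + 0) + (a.0 + 0 | 0) has moves =a=> v3
  v3 = 0 has moves ·
Executing abb from P (initial set {u0}):
  [1] a ⇒ {u1}
  [2] b ⇒ {u2}
  [3] b ⇒ {u3}
  ✓ P
Executing abb from Q (initial set {v0}):
  [1] a ⇒ {v1}
  [2] b ⇒ {v2}
  [3] b ⇒ no successor for Q

abb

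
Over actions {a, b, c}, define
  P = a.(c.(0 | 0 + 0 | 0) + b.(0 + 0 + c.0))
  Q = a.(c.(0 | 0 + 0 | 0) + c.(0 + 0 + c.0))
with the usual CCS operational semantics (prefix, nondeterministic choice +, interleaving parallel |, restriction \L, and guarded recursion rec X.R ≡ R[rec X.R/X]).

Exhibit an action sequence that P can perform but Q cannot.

ab

LTS(P): 5 reachable states
  s0 = a.(c.(0 | 0 + 0 | 0) + b.(0 + 0 + c.0)) | --a--▸ s1
  s1 = c.(0 | 0 + 0 | 0) + b.(0 + 0 + c.0) | --b--▸ s2, --c--▸ s3
  s2 = 0 + 0 + c.0 | --c--▸ s4
  s3 = 0 | 0 + 0 | 0 | (no moves)
  s4 = 0 | (no moves)
LTS(Q): 5 reachable states
  t0 = a.(c.(0 | 0 + 0 | 0) + c.(0 + 0 + c.0)) | --a--▸ t1
  t1 = c.(0 | 0 + 0 | 0) + c.(0 + 0 + c.0) | --c--▸ t2, --c--▸ t3
  t2 = 0 + 0 + c.0 | --c--▸ t4
  t3 = 0 | 0 + 0 | 0 | (no moves)
  t4 = 0 | (no moves)
Run σ = ⟨ab⟩ on P: start {s0}
  after a @ step 1: {s1}
  after b @ step 2: {s2}
  — P admits the full trace.
Run σ = ⟨ab⟩ on Q: start {t0}
  after a @ step 1: {t1}
  after b @ step 2: ∅  — Q cannot continue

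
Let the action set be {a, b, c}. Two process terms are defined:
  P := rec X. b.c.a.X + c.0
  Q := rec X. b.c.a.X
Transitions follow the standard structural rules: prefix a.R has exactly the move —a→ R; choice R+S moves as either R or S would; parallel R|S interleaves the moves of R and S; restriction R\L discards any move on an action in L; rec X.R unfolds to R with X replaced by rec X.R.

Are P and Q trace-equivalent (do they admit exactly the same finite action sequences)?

NO — witness ⟨c⟩

P's transition system — 4 states:
  m0 = rec X. b.c.a.X + c.0 :: —b→ m1, —c→ m2
  m1 = c.a.(rec X. b.c.a.X + c.0) :: —c→ m3
  m2 = 0 :: stopped
  m3 = a.(rec X. b.c.a.X + c.0) :: —a→ m0
Q's transition system — 3 states:
  n0 = rec X. b.c.a.X :: —b→ n1
  n1 = c.a.(rec X. b.c.a.X) :: —c→ n2
  n2 = a.(rec X. b.c.a.X) :: —a→ n0
Executing c from P (initial set {m0}):
  step 1 (c): {m2}
  ✓ P
Executing c from Q (initial set {n0}):
  step 1 (c): ∅ (Q stuck)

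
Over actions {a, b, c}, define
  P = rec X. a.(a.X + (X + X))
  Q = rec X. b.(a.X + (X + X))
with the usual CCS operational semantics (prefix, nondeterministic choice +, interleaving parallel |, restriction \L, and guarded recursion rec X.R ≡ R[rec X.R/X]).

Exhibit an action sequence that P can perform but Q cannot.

P's transition system — 2 states:
  u0 = rec X. a.(a.X + (X + X)) | =a=> u1
  u1 = a.(rec X. a.(a.X + (X + X))) + ((rec X. a.(a.X + (X + X))) + (rec X. a.(a.X + (X + X)))) | =a=> u0, =a=> u1
Q's transition system — 2 states:
  v0 = rec X. b.(a.X + (X + X)) | =b=> v1
  v1 = a.(rec X. b.(a.X + (X + X))) + ((rec X. b.(a.X + (X + X))) + (rec X. b.(a.X + (X + X)))) | =a=> v0, =b=> v1
Trace ⟨a⟩ through P, begin at {u0}:
  after a @ step 1: {u1}
  P completes σ.
Trace ⟨a⟩ through Q, begin at {v0}:
  after a @ step 1: no successor for Q

a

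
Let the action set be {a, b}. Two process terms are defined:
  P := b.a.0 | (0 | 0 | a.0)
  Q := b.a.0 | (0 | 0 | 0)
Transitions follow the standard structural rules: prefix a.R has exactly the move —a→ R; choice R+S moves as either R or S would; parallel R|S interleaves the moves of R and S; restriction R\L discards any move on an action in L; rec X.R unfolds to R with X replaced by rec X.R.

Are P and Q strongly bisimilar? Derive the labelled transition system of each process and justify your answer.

P's transition system — 6 states:
  u0 = b.a.0 | (0 | 0 | a.0) has moves ··a··> u1, ··b··> u2
  u1 = b.a.0 | (0 | 0 | 0) has moves ··b··> u3
  u2 = a.0 | (0 | 0 | a.0) has moves ··a··> u3, ··a··> u4
  u3 = a.0 | (0 | 0 | 0) has moves ··a··> u5
  u4 = 0 | (0 | 0 | a.0) has moves ··a··> u5
  u5 = 0 | (0 | 0 | 0) has moves (no moves)
Q's transition system — 3 states:
  v0 = b.a.0 | (0 | 0 | 0) has moves ··b··> v1
  v1 = a.0 | (0 | 0 | 0) has moves ··a··> v2
  v2 = 0 | (0 | 0 | 0) has moves (no moves)
Bisimilarity quotient blocks:
  B0 = {u0}
  B1 = {u1, v0}
  B2 = {u3, u4, v1}
  B3 = {u5, v2}
  B4 = {u2}
u0 ∈ B0, v0 ∈ B1 → different blocks

NO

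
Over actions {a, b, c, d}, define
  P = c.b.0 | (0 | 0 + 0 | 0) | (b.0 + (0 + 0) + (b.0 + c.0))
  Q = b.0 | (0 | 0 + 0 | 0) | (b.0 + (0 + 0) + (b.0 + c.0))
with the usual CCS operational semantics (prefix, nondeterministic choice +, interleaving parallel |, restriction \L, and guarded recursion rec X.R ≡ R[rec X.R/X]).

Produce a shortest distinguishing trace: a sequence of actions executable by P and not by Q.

LTS(P): 6 reachable states
  p0 = c.b.0 | (0 | 0 + 0 | 0) | (b.0 + (0 + 0) + (b.0 + c.0)) ⊢ ··b··> p1, ··c··> p1, ··c··> p2
  p1 = c.b.0 | (0 | 0 + 0 | 0) | 0 ⊢ ··c··> p3
  p2 = b.0 | (0 | 0 + 0 | 0) | (b.0 + (0 + 0) + (b.0 + c.0)) ⊢ ··b··> p3, ··b··> p4, ··c··> p3
  p3 = b.0 | (0 | 0 + 0 | 0) | 0 ⊢ ··b··> p5
  p4 = 0 | (0 | 0 + 0 | 0) | (b.0 + (0 + 0) + (b.0 + c.0)) ⊢ ··b··> p5, ··c··> p5
  p5 = 0 | (0 | 0 + 0 | 0) | 0 ⊢ stopped
LTS(Q): 4 reachable states
  q0 = b.0 | (0 | 0 + 0 | 0) | (b.0 + (0 + 0) + (b.0 + c.0)) ⊢ ··b··> q1, ··b··> q2, ··c··> q2
  q1 = 0 | (0 | 0 + 0 | 0) | (b.0 + (0 + 0) + (b.0 + c.0)) ⊢ ··b··> q3, ··c··> q3
  q2 = b.0 | (0 | 0 + 0 | 0) | 0 ⊢ ··b··> q3
  q3 = 0 | (0 | 0 + 0 | 0) | 0 ⊢ stopped
Executing cc from P (initial set {p0}):
  step 1 (c): {p1, p2}
  step 2 (c): {p3}
  — P admits the full trace.
Executing cc from Q (initial set {q0}):
  step 1 (c): {q2}
  step 2 (c): ∅  — Q cannot continue

cc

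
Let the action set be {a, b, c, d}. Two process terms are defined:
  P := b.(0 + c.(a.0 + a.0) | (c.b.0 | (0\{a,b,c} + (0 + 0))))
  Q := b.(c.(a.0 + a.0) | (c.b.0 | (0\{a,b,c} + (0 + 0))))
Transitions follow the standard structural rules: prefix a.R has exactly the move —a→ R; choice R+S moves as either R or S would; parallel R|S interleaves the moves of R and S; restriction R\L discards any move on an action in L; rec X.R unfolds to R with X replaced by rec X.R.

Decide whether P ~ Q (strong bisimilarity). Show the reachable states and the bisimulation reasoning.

P's transition system — 10 states:
  p0 = b.(0 + c.(a.0 + a.0) | (c.b.0 | (0\{a,b,c} + (0 + 0)))) | =b=> p1
  p1 = 0 + c.(a.0 + a.0) | (c.b.0 | (0\{a,b,c} + (0 + 0))) | =c=> p2, =c=> p3
  p2 = (a.0 + a.0) | (c.b.0 | (0\{a,b,c} + (0 + 0))) | =a=> p4, =c=> p5
  p3 = c.(a.0 + a.0) | (b.0 | (0\{a,b,c} + (0 + 0))) | =b=> p6, =c=> p5
  p4 = 0 | (c.b.0 | (0\{a,b,c} + (0 + 0))) | =c=> p7
  p5 = (a.0 + a.0) | (b.0 | (0\{a,b,c} + (0 + 0))) | =a=> p7, =b=> p8
  p6 = c.(a.0 + a.0) | (0 | (0\{a,b,c} + (0 + 0))) | =c=> p8
  p7 = 0 | (b.0 | (0\{a,b,c} + (0 + 0))) | =b=> p9
  p8 = (a.0 + a.0) | (0 | (0\{a,b,c} + (0 + 0))) | =a=> p9
  p9 = 0 | (0 | (0\{a,b,c} + (0 + 0))) | ·
Q's transition system — 10 states:
  q0 = b.(c.(a.0 + a.0) | (c.b.0 | (0\{a,b,c} + (0 + 0)))) | =b=> q1
  q1 = c.(a.0 + a.0) | (c.b.0 | (0\{a,b,c} + (0 + 0))) | =c=> q2, =c=> q3
  q2 = (a.0 + a.0) | (c.b.0 | (0\{a,b,c} + (0 + 0))) | =a=> q4, =c=> q5
  q3 = c.(a.0 + a.0) | (b.0 | (0\{a,b,c} + (0 + 0))) | =b=> q6, =c=> q5
  q4 = 0 | (c.b.0 | (0\{a,b,c} + (0 + 0))) | =c=> q7
  q5 = (a.0 + a.0) | (b.0 | (0\{a,b,c} + (0 + 0))) | =a=> q7, =b=> q8
  q6 = c.(a.0 + a.0) | (0 | (0\{a,b,c} + (0 + 0))) | =c=> q8
  q7 = 0 | (b.0 | (0\{a,b,c} + (0 + 0))) | =b=> q9
  q8 = (a.0 + a.0) | (0 | (0\{a,b,c} + (0 + 0))) | =a=> q9
  q9 = 0 | (0 | (0\{a,b,c} + (0 + 0))) | ·
Partition-refinement fixed point:
  B0 = {p0, q0}
  B1 = {p1, q1}
  B2 = {p3, q3}
  B3 = {p6, q6}
  B4 = {p8, q8}
  B5 = {p9, q9}
  B6 = {p5, q5}
  B7 = {p7, q7}
  B8 = {p2, q2}
  B9 = {p4, q4}
p0 ∈ B0, q0 ∈ B0 → same block

P ~ Q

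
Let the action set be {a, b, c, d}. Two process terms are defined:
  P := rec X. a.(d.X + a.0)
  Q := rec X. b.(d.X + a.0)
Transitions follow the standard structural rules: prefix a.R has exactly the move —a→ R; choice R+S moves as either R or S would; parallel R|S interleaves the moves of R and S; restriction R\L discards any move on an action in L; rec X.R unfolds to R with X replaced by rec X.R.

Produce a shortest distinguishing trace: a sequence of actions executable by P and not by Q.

Reachable graph of P (3 states):
  u0 = rec X. a.(d.X + a.0) has moves -a-> u1
  u1 = d.(rec X. a.(d.X + a.0)) + a.0 has moves -a-> u2, -d-> u0
  u2 = 0 has moves ·
Reachable graph of Q (3 states):
  v0 = rec X. b.(d.X + a.0) has moves -b-> v1
  v1 = d.(rec X. b.(d.X + a.0)) + a.0 has moves -a-> v2, -d-> v0
  v2 = 0 has moves ·
Executing a from P (initial set {u0}):
  after a @ step 1: {u1}
  P completes σ.
Executing a from Q (initial set {v0}):
  after a @ step 1: no successor for Q

a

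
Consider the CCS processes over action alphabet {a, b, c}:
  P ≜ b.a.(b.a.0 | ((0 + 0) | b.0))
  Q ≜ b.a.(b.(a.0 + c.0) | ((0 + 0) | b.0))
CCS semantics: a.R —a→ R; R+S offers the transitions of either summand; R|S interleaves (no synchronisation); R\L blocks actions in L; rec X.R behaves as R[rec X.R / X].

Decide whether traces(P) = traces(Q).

LTS(P): 8 reachable states
  m0 = b.a.(b.a.0 | ((0 + 0) | b.0)) ⊢ —b→ m1
  m1 = a.(b.a.0 | ((0 + 0) | b.0)) ⊢ —a→ m2
  m2 = b.a.0 | ((0 + 0) | b.0) ⊢ —b→ m3, —b→ m4
  m3 = a.0 | ((0 + 0) | b.0) ⊢ —a→ m5, —b→ m6
  m4 = b.a.0 | ((0 + 0) | 0) ⊢ —b→ m6
  m5 = 0 | ((0 + 0) | b.0) ⊢ —b→ m7
  m6 = a.0 | ((0 + 0) | 0) ⊢ —a→ m7
  m7 = 0 | ((0 + 0) | 0) ⊢ ∅
LTS(Q): 8 reachable states
  n0 = b.a.(b.(a.0 + c.0) | ((0 + 0) | b.0)) ⊢ —b→ n1
  n1 = a.(b.(a.0 + c.0) | ((0 + 0) | b.0)) ⊢ —a→ n2
  n2 = b.(a.0 + c.0) | ((0 + 0) | b.0) ⊢ —b→ n3, —b→ n4
  n3 = (a.0 + c.0) | ((0 + 0) | b.0) ⊢ —a→ n5, —b→ n6, —c→ n5
  n4 = b.(a.0 + c.0) | ((0 + 0) | 0) ⊢ —b→ n6
  n5 = 0 | ((0 + 0) | b.0) ⊢ —b→ n7
  n6 = (a.0 + c.0) | ((0 + 0) | 0) ⊢ —a→ n7, —c→ n7
  n7 = 0 | ((0 + 0) | 0) ⊢ ∅
Run σ = ⟨babc⟩ on Q: start {n0}
  step 1 (b): {n1}
  step 2 (a): {n2}
  step 3 (b): {n3, n4}
  step 4 (c): {n5}
  ✓ Q
Run σ = ⟨babc⟩ on P: start {m0}
  step 1 (b): {m1}
  step 2 (a): {m2}
  step 3 (b): {m3, m4}
  step 4 (c): ∅  — P cannot continue

traces(P) ≠ traces(Q) — witness ⟨babc⟩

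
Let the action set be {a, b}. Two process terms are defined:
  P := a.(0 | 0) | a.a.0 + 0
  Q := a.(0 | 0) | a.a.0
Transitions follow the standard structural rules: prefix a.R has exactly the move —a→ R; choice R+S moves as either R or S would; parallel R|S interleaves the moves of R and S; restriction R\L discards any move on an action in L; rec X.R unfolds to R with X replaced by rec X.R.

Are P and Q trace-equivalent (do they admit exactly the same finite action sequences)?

traces(P) = traces(Q)

LTS(P): 6 reachable states
  s0 = a.(0 | 0) | a.a.0 + 0 has moves =a=> s1, =a=> s2
  s1 = 0 | 0 | a.a.0 has moves =a=> s3
  s2 = a.(0 | 0) | a.0 has moves =a=> s3, =a=> s4
  s3 = 0 | 0 | a.0 has moves =a=> s5
  s4 = a.(0 | 0) | 0 has moves =a=> s5
  s5 = 0 | 0 | 0 has moves ∅
LTS(Q): 6 reachable states
  t0 = a.(0 | 0) | a.a.0 has moves =a=> t1, =a=> t2
  t1 = 0 | 0 | a.a.0 has moves =a=> t3
  t2 = a.(0 | 0) | a.0 has moves =a=> t3, =a=> t4
  t3 = 0 | 0 | a.0 has moves =a=> t5
  t4 = a.(0 | 0) | 0 has moves =a=> t5
  t5 = 0 | 0 | 0 has moves ∅
Coarsest stable partition (strong bisimilarity classes):
  B0 = {s0, t0}
  B1 = {s1, s2, t1, t2}
  B2 = {s3, s4, t3, t4}
  B3 = {s5, t5}
s0 ∈ B0, t0 ∈ B0 → same block
Bisimilar ⇒ trace-equivalent.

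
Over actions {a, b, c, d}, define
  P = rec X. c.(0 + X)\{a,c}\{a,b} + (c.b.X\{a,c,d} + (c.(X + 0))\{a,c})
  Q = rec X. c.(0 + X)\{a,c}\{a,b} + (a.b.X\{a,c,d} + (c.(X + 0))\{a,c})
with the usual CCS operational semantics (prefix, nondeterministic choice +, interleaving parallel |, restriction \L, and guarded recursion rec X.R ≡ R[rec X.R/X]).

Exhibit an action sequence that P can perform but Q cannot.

cb

Reachable graph of P (4 states):
  m0 = rec X. c.(0 + X)\{a,c}\{a,b} + (c.b.X\{a,c,d} + (c.(X + 0))\{a,c}) | =c=> m1, =c=> m2
  m1 = (0 + (rec X. c.(0 + X)\{a,c}\{a,b} + (c.b.X\{a,c,d} + (c.(X + 0))\{a,c})))\{a,c}\{a,b} | ∅
  m2 = b.(rec X. c.(0 + X)\{a,c}\{a,b} + (c.b.X\{a,c,d} + (c.(X + 0))\{a,c}))\{a,c,d} | =b=> m3
  m3 = (rec X. c.(0 + X)\{a,c}\{a,b} + (c.b.X\{a,c,d} + (c.(X + 0))\{a,c}))\{a,c,d} | ∅
Reachable graph of Q (4 states):
  n0 = rec X. c.(0 + X)\{a,c}\{a,b} + (a.b.X\{a,c,d} + (c.(X + 0))\{a,c}) | =a=> n1, =c=> n2
  n1 = b.(rec X. c.(0 + X)\{a,c}\{a,b} + (a.b.X\{a,c,d} + (c.(X + 0))\{a,c}))\{a,c,d} | =b=> n3
  n2 = (0 + (rec X. c.(0 + X)\{a,c}\{a,b} + (a.b.X\{a,c,d} + (c.(X + 0))\{a,c})))\{a,c}\{a,b} | ∅
  n3 = (rec X. c.(0 + X)\{a,c}\{a,b} + (a.b.X\{a,c,d} + (c.(X + 0))\{a,c}))\{a,c,d} | ∅
Executing cb from P (initial set {m0}):
  [1] c ⇒ {m1, m2}
  [2] b ⇒ {m3}
  P completes σ.
Executing cb from Q (initial set {n0}):
  [1] c ⇒ {n2}
  [2] b ⇒ ∅  — Q cannot continue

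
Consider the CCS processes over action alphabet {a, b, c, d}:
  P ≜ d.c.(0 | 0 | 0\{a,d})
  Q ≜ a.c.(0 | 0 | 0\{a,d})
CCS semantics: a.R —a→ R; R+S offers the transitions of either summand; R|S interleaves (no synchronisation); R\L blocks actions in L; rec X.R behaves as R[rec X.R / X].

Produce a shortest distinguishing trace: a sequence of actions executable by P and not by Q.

Reachable graph of P (3 states):
  p0 = d.c.(0 | 0 | 0\{a,d}) ⊢ —d→ p1
  p1 = c.(0 | 0 | 0\{a,d}) ⊢ —c→ p2
  p2 = 0 | 0 | 0\{a,d} ⊢ ·
Reachable graph of Q (3 states):
  q0 = a.c.(0 | 0 | 0\{a,d}) ⊢ —a→ q1
  q1 = c.(0 | 0 | 0\{a,d}) ⊢ —c→ q2
  q2 = 0 | 0 | 0\{a,d} ⊢ ·
Executing d from P (initial set {p0}):
  after d @ step 1: {p1}
  ✓ P
Executing d from Q (initial set {q0}):
  after d @ step 1: ∅ (Q stuck)

d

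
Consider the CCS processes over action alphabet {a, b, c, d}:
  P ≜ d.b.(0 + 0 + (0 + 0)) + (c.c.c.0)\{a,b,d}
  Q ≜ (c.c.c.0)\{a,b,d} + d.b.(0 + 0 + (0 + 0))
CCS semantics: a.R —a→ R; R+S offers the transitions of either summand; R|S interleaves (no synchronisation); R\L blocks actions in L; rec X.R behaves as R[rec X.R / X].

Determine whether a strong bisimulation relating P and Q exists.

bisimilar

LTS(P): 6 reachable states
  s0 = d.b.(0 + 0 + (0 + 0)) + (c.c.c.0)\{a,b,d} → -c-> s1, -d-> s2
  s1 = (c.c.0)\{a,b,d} → -c-> s3
  s2 = b.(0 + 0 + (0 + 0)) → -b-> s4
  s3 = (c.0)\{a,b,d} → -c-> s5
  s4 = 0 + 0 + (0 + 0) → stopped
  s5 = 0\{a,b,d} → stopped
LTS(Q): 6 reachable states
  t0 = (c.c.c.0)\{a,b,d} + d.b.(0 + 0 + (0 + 0)) → -c-> t1, -d-> t2
  t1 = (c.c.0)\{a,b,d} → -c-> t3
  t2 = b.(0 + 0 + (0 + 0)) → -b-> t4
  t3 = (c.0)\{a,b,d} → -c-> t5
  t4 = 0 + 0 + (0 + 0) → stopped
  t5 = 0\{a,b,d} → stopped
Coarsest stable partition (strong bisimilarity classes):
  B0 = {s0, t0}
  B1 = {s2, t2}
  B2 = {s4, s5, t4, t5}
  B3 = {s1, t1}
  B4 = {s3, t3}
s0 ∈ B0, t0 ∈ B0 → same block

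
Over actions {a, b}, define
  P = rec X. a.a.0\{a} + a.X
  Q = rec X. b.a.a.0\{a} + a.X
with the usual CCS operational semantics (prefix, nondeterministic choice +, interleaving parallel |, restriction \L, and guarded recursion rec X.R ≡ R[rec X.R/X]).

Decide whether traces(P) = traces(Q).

P's transition system — 3 states:
  m0 = rec X. a.a.0\{a} + a.X :: --a--▸ m0, --a--▸ m1
  m1 = a.0\{a} :: --a--▸ m2
  m2 = 0\{a} :: deadlocked
Q's transition system — 4 states:
  n0 = rec X. b.a.a.0\{a} + a.X :: --a--▸ n0, --b--▸ n1
  n1 = a.a.0\{a} :: --a--▸ n2
  n2 = a.0\{a} :: --a--▸ n3
  n3 = 0\{a} :: deadlocked
Trace ⟨b⟩ through Q, begin at {n0}:
  after b @ step 1: {n1}
  — Q admits the full trace.
Trace ⟨b⟩ through P, begin at {m0}:
  after b @ step 1: no successor for P

trace-distinct — witness ⟨b⟩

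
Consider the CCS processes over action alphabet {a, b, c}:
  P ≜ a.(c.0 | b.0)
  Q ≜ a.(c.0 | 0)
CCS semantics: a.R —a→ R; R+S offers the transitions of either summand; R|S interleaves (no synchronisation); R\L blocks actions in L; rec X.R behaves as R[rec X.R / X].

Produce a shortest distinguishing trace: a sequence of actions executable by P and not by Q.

LTS(P): 5 reachable states
  p0 = a.(c.0 | b.0) | =a=> p1
  p1 = c.0 | b.0 | =b=> p2, =c=> p3
  p2 = c.0 | 0 | =c=> p4
  p3 = 0 | b.0 | =b=> p4
  p4 = 0 | 0 | deadlocked
LTS(Q): 3 reachable states
  q0 = a.(c.0 | 0) | =a=> q1
  q1 = c.0 | 0 | =c=> q2
  q2 = 0 | 0 | deadlocked
Trace ⟨ab⟩ through P, begin at {p0}:
  after a @ step 1: {p1}
  after b @ step 2: {p2}
  ✓ P
Trace ⟨ab⟩ through Q, begin at {q0}:
  after a @ step 1: {q1}
  after b @ step 2: ∅  — Q cannot continue

ab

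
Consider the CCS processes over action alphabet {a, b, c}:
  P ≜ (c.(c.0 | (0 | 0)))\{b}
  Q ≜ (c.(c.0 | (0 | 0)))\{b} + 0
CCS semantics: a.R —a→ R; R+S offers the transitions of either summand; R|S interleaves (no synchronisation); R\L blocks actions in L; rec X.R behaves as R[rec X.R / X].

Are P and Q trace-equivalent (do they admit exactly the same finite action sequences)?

trace-equivalent

LTS(P): 3 reachable states
  u0 = (c.(c.0 | (0 | 0)))\{b} has moves -c-> u1
  u1 = (c.0 | (0 | 0))\{b} has moves -c-> u2
  u2 = (0 | (0 | 0))\{b} has moves ·
LTS(Q): 3 reachable states
  v0 = (c.(c.0 | (0 | 0)))\{b} + 0 has moves -c-> v1
  v1 = (c.0 | (0 | 0))\{b} has moves -c-> v2
  v2 = (0 | (0 | 0))\{b} has moves ·
Partition-refinement fixed point:
  B0 = {u0, v0}
  B1 = {u1, v1}
  B2 = {u2, v2}
u0 ∈ B0, v0 ∈ B0 → same block
Bisimilar ⇒ trace-equivalent.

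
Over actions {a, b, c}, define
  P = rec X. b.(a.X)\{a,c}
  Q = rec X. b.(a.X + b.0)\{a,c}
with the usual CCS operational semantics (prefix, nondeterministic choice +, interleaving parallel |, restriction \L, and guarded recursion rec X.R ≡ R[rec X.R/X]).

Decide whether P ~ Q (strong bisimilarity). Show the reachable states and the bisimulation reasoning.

LTS(P): 2 reachable states
  p0 = rec X. b.(a.X)\{a,c} | --b--▸ p1
  p1 = (a.(rec X. b.(a.X)\{a,c}))\{a,c} | stopped
LTS(Q): 3 reachable states
  q0 = rec X. b.(a.X + b.0)\{a,c} | --b--▸ q1
  q1 = (a.(rec X. b.(a.X + b.0)\{a,c}) + b.0)\{a,c} | --b--▸ q2
  q2 = 0\{a,c} | stopped
Bisimilarity quotient blocks:
  B0 = {p0, q1}
  B1 = {p1, q2}
  B2 = {q0}
p0 ∈ B0, q0 ∈ B2 → different blocks

not bisimilar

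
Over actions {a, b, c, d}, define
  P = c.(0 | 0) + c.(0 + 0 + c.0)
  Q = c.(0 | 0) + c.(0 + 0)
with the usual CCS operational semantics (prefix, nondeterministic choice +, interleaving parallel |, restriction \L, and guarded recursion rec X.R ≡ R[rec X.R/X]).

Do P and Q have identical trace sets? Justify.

traces(P) ≠ traces(Q) — witness ⟨cc⟩

P's transition system — 4 states:
  p0 = c.(0 | 0) + c.(0 + 0 + c.0) | —c→ p1, —c→ p2
  p1 = 0 + 0 + c.0 | —c→ p3
  p2 = 0 | 0 | deadlocked
  p3 = 0 | deadlocked
Q's transition system — 3 states:
  q0 = c.(0 | 0) + c.(0 + 0) | —c→ q1, —c→ q2
  q1 = 0 + 0 | deadlocked
  q2 = 0 | 0 | deadlocked
Trace ⟨cc⟩ through P, begin at {p0}:
  [1] c ⇒ {p1, p2}
  [2] c ⇒ {p3}
  ✓ P
Trace ⟨cc⟩ through Q, begin at {q0}:
  [1] c ⇒ {q1, q2}
  [2] c ⇒ ∅  — Q cannot continue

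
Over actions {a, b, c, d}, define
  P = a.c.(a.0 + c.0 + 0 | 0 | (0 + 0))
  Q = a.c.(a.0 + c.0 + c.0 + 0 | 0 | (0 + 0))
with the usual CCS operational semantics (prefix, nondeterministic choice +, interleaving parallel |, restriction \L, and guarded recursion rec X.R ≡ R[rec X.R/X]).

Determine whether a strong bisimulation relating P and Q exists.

Reachable graph of P (4 states):
  p0 = a.c.(a.0 + c.0 + 0 | 0 | (0 + 0)) :: ··a··> p1
  p1 = c.(a.0 + c.0 + 0 | 0 | (0 + 0)) :: ··c··> p2
  p2 = a.0 + c.0 + 0 | 0 | (0 + 0) :: ··a··> p3, ··c··> p3
  p3 = 0 :: stopped
Reachable graph of Q (4 states):
  q0 = a.c.(a.0 + c.0 + c.0 + 0 | 0 | (0 + 0)) :: ··a··> q1
  q1 = c.(a.0 + c.0 + c.0 + 0 | 0 | (0 + 0)) :: ··c··> q2
  q2 = a.0 + c.0 + c.0 + 0 | 0 | (0 + 0) :: ··a··> q3, ··c··> q3
  q3 = 0 :: stopped
Coarsest stable partition (strong bisimilarity classes):
  B0 = {p0, q0}
  B1 = {p1, q1}
  B2 = {p2, q2}
  B3 = {p3, q3}
p0 ∈ B0, q0 ∈ B0 → same block

YES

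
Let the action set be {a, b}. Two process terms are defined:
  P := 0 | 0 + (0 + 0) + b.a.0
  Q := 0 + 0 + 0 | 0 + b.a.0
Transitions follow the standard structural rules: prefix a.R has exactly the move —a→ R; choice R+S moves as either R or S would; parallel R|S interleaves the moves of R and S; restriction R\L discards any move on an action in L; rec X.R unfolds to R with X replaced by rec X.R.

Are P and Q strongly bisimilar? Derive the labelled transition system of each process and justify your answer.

Reachable graph of P (3 states):
  m0 = 0 | 0 + (0 + 0) + b.a.0 :: -b-> m1
  m1 = a.0 :: -a-> m2
  m2 = 0 :: ·
Reachable graph of Q (3 states):
  n0 = 0 + 0 + 0 | 0 + b.a.0 :: -b-> n1
  n1 = a.0 :: -a-> n2
  n2 = 0 :: ·
Coarsest stable partition (strong bisimilarity classes):
  B0 = {m0, n0}
  B1 = {m1, n1}
  B2 = {m2, n2}
m0 ∈ B0, n0 ∈ B0 → same block

YES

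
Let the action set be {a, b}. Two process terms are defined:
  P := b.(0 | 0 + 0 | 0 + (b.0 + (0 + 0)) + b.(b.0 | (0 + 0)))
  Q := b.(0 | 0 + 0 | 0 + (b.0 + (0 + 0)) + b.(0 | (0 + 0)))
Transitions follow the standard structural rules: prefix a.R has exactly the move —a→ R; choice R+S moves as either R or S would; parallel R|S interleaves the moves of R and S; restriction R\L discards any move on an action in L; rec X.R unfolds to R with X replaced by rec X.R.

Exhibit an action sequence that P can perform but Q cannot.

bbb

P's transition system — 5 states:
  m0 = b.(0 | 0 + 0 | 0 + (b.0 + (0 + 0)) + b.(b.0 | (0 + 0))) ⊢ =b=> m1
  m1 = 0 | 0 + 0 | 0 + (b.0 + (0 + 0)) + b.(b.0 | (0 + 0)) ⊢ =b=> m2, =b=> m3
  m2 = 0 ⊢ deadlocked
  m3 = b.0 | (0 + 0) ⊢ =b=> m4
  m4 = 0 | (0 + 0) ⊢ deadlocked
Q's transition system — 4 states:
  n0 = b.(0 | 0 + 0 | 0 + (b.0 + (0 + 0)) + b.(0 | (0 + 0))) ⊢ =b=> n1
  n1 = 0 | 0 + 0 | 0 + (b.0 + (0 + 0)) + b.(0 | (0 + 0)) ⊢ =b=> n2, =b=> n3
  n2 = 0 ⊢ deadlocked
  n3 = 0 | (0 + 0) ⊢ deadlocked
Executing bbb from P (initial set {m0}):
  [1] b ⇒ {m1}
  [2] b ⇒ {m2, m3}
  [3] b ⇒ {m4}
  ✓ P
Executing bbb from Q (initial set {n0}):
  [1] b ⇒ {n1}
  [2] b ⇒ {n2, n3}
  [3] b ⇒ ∅  — Q cannot continue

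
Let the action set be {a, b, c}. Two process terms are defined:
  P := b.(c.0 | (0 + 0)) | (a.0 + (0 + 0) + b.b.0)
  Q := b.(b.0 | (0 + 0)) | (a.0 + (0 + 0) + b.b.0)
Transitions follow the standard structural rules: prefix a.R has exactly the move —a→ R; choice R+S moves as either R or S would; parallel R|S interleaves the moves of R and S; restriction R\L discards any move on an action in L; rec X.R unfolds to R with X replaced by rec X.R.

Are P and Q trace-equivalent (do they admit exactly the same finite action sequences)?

LTS(P): 9 reachable states
  u0 = b.(c.0 | (0 + 0)) | (a.0 + (0 + 0) + b.b.0) → --a--▸ u1, --b--▸ u2, --b--▸ u3
  u1 = b.(c.0 | (0 + 0)) | 0 → --b--▸ u4
  u2 = b.(c.0 | (0 + 0)) | b.0 → --b--▸ u1, --b--▸ u5
  u3 = c.0 | (0 + 0) | (a.0 + (0 + 0) + b.b.0) → --a--▸ u4, --b--▸ u5, --c--▸ u6
  u4 = c.0 | (0 + 0) | 0 → --c--▸ u7
  u5 = c.0 | (0 + 0) | b.0 → --b--▸ u4, --c--▸ u8
  u6 = 0 | (0 + 0) | (a.0 + (0 + 0) + b.b.0) → --a--▸ u7, --b--▸ u8
  u7 = 0 | (0 + 0) | 0 → ·
  u8 = 0 | (0 + 0) | b.0 → --b--▸ u7
LTS(Q): 9 reachable states
  v0 = b.(b.0 | (0 + 0)) | (a.0 + (0 + 0) + b.b.0) → --a--▸ v1, --b--▸ v2, --b--▸ v3
  v1 = b.(b.0 | (0 + 0)) | 0 → --b--▸ v4
  v2 = b.(b.0 | (0 + 0)) | b.0 → --b--▸ v1, --b--▸ v5
  v3 = b.0 | (0 + 0) | (a.0 + (0 + 0) + b.b.0) → --a--▸ v4, --b--▸ v5, --b--▸ v6
  v4 = b.0 | (0 + 0) | 0 → --b--▸ v7
  v5 = b.0 | (0 + 0) | b.0 → --b--▸ v4, --b--▸ v8
  v6 = 0 | (0 + 0) | (a.0 + (0 + 0) + b.b.0) → --a--▸ v7, --b--▸ v8
  v7 = 0 | (0 + 0) | 0 → ·
  v8 = 0 | (0 + 0) | b.0 → --b--▸ v7
Executing bc from P (initial set {u0}):
  step 1 (b): {u2, u3}
  step 2 (c): {u6}
  ✓ P
Executing bc from Q (initial set {v0}):
  step 1 (b): {v2, v3}
  step 2 (c): ∅  — Q cannot continue

NO — witness ⟨bc⟩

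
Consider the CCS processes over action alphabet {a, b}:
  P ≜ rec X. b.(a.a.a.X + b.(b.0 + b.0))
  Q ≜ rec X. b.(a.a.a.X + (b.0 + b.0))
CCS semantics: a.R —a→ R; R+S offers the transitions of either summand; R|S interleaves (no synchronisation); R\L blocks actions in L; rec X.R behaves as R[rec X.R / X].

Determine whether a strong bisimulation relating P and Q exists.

LTS(P): 6 reachable states
  m0 = rec X. b.(a.a.a.X + b.(b.0 + b.0)) | --b--▸ m1
  m1 = a.a.a.(rec X. b.(a.a.a.X + b.(b.0 + b.0))) + b.(b.0 + b.0) | --a--▸ m2, --b--▸ m3
  m2 = a.a.(rec X. b.(a.a.a.X + b.(b.0 + b.0))) | --a--▸ m4
  m3 = b.0 + b.0 | --b--▸ m5
  m4 = a.(rec X. b.(a.a.a.X + b.(b.0 + b.0))) | --a--▸ m0
  m5 = 0 | deadlocked
LTS(Q): 5 reachable states
  n0 = rec X. b.(a.a.a.X + (b.0 + b.0)) | --b--▸ n1
  n1 = a.a.a.(rec X. b.(a.a.a.X + (b.0 + b.0))) + (b.0 + b.0) | --a--▸ n2, --b--▸ n3
  n2 = a.a.(rec X. b.(a.a.a.X + (b.0 + b.0))) | --a--▸ n4
  n3 = 0 | deadlocked
  n4 = a.(rec X. b.(a.a.a.X + (b.0 + b.0))) | --a--▸ n0
Bisimilarity quotient blocks:
  B0 = {m0}
  B1 = {m1}
  B2 = {m2}
  B3 = {m4}
  B4 = {m3}
  B5 = {m5, n3}
  B6 = {n0}
  B7 = {n1}
  B8 = {n2}
  B9 = {n4}
m0 ∈ B0, n0 ∈ B6 → different blocks

not bisimilar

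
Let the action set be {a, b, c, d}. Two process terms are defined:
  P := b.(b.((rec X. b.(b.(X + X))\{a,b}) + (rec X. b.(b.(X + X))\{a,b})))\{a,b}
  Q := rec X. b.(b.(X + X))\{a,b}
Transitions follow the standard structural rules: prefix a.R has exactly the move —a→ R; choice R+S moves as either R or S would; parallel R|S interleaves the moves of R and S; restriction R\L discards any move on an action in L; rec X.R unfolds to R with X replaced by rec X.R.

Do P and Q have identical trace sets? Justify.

YES

LTS(P): 2 reachable states
  u0 = b.(b.((rec X. b.(b.(X + X))\{a,b}) + (rec X. b.(b.(X + X))\{a,b})))\{a,b} | —b→ u1
  u1 = (b.((rec X. b.(b.(X + X))\{a,b}) + (rec X. b.(b.(X + X))\{a,b})))\{a,b} | ·
LTS(Q): 2 reachable states
  v0 = rec X. b.(b.(X + X))\{a,b} | —b→ v1
  v1 = (b.((rec X. b.(b.(X + X))\{a,b}) + (rec X. b.(b.(X + X))\{a,b})))\{a,b} | ·
Bisimilarity quotient blocks:
  B0 = {u0, v0}
  B1 = {u1, v1}
u0 ∈ B0, v0 ∈ B0 → same block
Bisimilar ⇒ trace-equivalent.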